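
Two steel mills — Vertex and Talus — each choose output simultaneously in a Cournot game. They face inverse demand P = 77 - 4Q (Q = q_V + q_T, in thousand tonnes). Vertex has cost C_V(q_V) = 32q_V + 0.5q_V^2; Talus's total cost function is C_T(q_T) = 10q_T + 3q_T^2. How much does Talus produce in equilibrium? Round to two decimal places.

Vertex's profit: π_V = (77 - 4Q)q_V - (32q_V + (1/2)q_V²). Setting ∂π_V/∂q_V = 0: 45 - 9q_V - 4(q_T) = 0.
Talus's first-order condition: 67 - 14q_T - 4(q_V) = 0.
Rearranging gives the reaction functions q_V = (45 - 4q_T)/9 and q_T = (67 - 4q_V)/14.
Solving the pair: q_V = 181/55, q_T = 423/110.

3.85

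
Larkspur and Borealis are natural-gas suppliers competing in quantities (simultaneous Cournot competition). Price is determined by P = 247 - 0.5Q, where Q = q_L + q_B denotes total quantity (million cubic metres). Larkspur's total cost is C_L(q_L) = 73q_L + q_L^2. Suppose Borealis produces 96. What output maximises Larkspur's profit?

With the rival's output fixed at 96, Larkspur's profit is π_L = (247 - (1/2)·96 - (1/2)q_L)q_L - (73q_L + q_L²) = (199 - (1/2)q_L)q_L - (73q_L + q_L²).
∂π_L/∂q_L = 126 - 3q_L = 0, so q_L = 42.

42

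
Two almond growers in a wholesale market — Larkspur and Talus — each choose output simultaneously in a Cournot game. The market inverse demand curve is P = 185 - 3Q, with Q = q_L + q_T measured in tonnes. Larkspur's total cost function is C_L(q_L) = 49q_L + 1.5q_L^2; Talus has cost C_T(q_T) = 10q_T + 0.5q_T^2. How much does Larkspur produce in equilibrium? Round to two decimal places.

7.91

Larkspur's profit: π_L = (185 - 3Q)q_L - (49q_L + (3/2)q_L²). Setting ∂π_L/∂q_L = 0: 136 - 9q_L - 3(q_T) = 0.
Talus's first-order condition: 175 - 7q_T - 3(q_L) = 0.
Best responses: q_L = (136 - 3q_T)/9, q_T = (175 - 3q_L)/7.
Substituting one into the other gives q_L = 427/54 and q_T = 389/18.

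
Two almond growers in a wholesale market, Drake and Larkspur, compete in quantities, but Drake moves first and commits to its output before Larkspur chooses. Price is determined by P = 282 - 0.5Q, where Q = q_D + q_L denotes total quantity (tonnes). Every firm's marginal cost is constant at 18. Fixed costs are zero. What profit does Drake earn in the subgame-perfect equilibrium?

17424

The follower Larkspur best-responds to any q_D: π_L = (282 - 0.5Q)q_L - 18q_L.
∂π_L/∂q_L = 264 - (1/2)q_D - q_L = 0 gives the reaction function q_L = (264 - (1/2)q_D).
The leader anticipates this reaction. Substituting into P = 282 - 0.5Q gives P = 150 - (1/4)q_D, so π_D = (150 - (1/4)q_D)q_D - 18q_D.
Leader FOC: 132 - (1/2)q_D = 0, so q_D = 264.
Then q_L = (264 - (1/2)·264) = 132.
Price P = 282 - (1/2)·396 = 84.
Drake's profit: (84 - 18)·264 = 17424.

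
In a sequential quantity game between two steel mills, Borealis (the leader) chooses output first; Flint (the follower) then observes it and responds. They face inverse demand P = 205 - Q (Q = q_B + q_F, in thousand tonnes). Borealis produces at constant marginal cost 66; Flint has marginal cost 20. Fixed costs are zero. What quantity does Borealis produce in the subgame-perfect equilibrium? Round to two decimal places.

46.50

Solve by backward induction. Given q_B, the follower Flint maximises π_F = (205 - q_B - q_F)q_F - 20q_F.
∂π_F/∂q_F = 185 - q_B - 2q_F = 0 gives the reaction function q_F = (185 - q_B)/2.
The leader anticipates this reaction. Substituting into P = 205 - Q gives P = 225/2 - (1/2)q_B, so π_B = (225/2 - (1/2)q_B)q_B - 66q_B.
Maximising: ∂π_B/∂q_B = 93/2 - q_B = 0, giving q_B = 93/2.
Then q_F = (185 - 93/2)/2 = 277/4.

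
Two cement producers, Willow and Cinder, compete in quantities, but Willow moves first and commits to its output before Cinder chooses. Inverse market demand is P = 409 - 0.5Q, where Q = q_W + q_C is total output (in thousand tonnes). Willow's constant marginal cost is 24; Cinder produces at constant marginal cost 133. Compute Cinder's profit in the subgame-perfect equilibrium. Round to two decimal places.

The follower Cinder best-responds to any q_W: π_C = (409 - 0.5Q)q_C - 133q_C.
Follower FOC: 276 - (1/2)q_W - q_C = 0, so q_C(q_W) = (276 - (1/2)q_W).
Willow substitutes q_C(q_W) into its own profit: π_W = q_W(409 - (1/2)q_W - (276 - (1/2)q_W)/2) - 24q_W = (271 - (1/4)q_W)q_W - 24q_W.
Maximising: ∂π_W/∂q_W = 247 - (1/2)q_W = 0, giving q_W = 494.
Then q_C = (276 - (1/2)·494) = 29.
Price P = 409 - (1/2)·523 = 295/2.
Cinder's profit: (295/2 - 133)·29 = 841/2.

420.50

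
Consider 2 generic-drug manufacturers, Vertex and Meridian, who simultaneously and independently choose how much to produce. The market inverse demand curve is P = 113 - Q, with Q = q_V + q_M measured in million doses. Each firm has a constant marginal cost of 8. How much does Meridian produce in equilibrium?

35

A representative firm's profit is π_i = q_i(113 - Q) - 8q_i.
First-order condition (treating rivals' output as given): 105 - 2q_i - q_j = 0.
By symmetry each firm produces the same amount; substituting q_j = q_i yields q_i = 105/3 = 35.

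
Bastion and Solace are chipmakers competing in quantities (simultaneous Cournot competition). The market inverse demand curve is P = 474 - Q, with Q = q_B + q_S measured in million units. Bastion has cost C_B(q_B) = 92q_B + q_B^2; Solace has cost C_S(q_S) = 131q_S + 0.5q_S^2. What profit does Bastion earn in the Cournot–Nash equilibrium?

Bastion's profit: π_B = (474 - Q)q_B - (92q_B + q_B²). Setting ∂π_B/∂q_B = 0: 382 - 4q_B - (q_S) = 0.
Solace's first-order condition: 343 - 3q_S - (q_B) = 0.
Best responses: q_B = (382 - q_S)/4, q_S = (343 - q_B)/3.
Substituting one into the other gives q_B = 73 and q_S = 90.
Price P = 474 - 163 = 311.
Bastion's profit: 311·73 - 92·73 - 73² = 10658.

10658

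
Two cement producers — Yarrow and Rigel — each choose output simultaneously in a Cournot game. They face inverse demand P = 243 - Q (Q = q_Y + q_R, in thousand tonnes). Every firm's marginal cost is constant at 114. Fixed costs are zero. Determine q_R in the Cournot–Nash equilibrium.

A representative firm's profit is π_i = q_i(243 - Q) - 114q_i.
First-order condition (treating rivals' output as given): 129 - 2q_i - q_j = 0.
With identical firms every q_j equals q_i, so q_j = q_i and 129 = 3q_i, giving q_i = 43.

43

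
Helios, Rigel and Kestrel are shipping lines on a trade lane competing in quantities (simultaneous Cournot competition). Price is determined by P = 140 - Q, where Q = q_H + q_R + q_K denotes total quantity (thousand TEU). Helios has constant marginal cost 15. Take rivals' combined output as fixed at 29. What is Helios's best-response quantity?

48

With rivals' combined output fixed at 29, Helios's profit is π_H = (140 - 29 - q_H)q_H - (15q_H) = (111 - q_H)q_H - (15q_H).
∂π_H/∂q_H = 96 - 2q_H = 0, so q_H = 48.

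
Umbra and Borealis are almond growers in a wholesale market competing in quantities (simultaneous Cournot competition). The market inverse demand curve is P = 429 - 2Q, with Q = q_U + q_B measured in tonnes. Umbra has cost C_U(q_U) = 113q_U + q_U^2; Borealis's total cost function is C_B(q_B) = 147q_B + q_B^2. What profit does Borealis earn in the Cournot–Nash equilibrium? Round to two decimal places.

3291.80

Umbra's profit: π_U = (429 - 2Q)q_U - (113q_U + q_U²). Setting ∂π_U/∂q_U = 0: 316 - 6q_U - 2(q_B) = 0.
Borealis's profit: π_B = (429 - 2Q)q_B - (147q_B + q_B²). Setting ∂π_B/∂q_B = 0: 282 - 6q_B - 2(q_U) = 0.
Rearranging gives the reaction functions q_U = (316 - 2q_B)/6 and q_B = (282 - 2q_U)/6.
Substituting one into the other gives q_U = 333/8 and q_B = 265/8.
Price P = 429 - 2·(299/4) = 559/2.
Borealis's profit: (559/2)·(265/8) - 147·(265/8) - (265/8)² = 3291.7969.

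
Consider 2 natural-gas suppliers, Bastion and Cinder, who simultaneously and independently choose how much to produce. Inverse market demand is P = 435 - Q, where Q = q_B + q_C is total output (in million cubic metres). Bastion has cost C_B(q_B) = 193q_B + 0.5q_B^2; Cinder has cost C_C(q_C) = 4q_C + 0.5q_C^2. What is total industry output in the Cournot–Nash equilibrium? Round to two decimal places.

Bastion's profit: π_B = (435 - Q)q_B - (193q_B + (1/2)q_B²). Setting ∂π_B/∂q_B = 0: 242 - 3q_B - (q_C) = 0.
Cinder's first-order condition: 431 - 3q_C - (q_B) = 0.
Rearranging gives the reaction functions q_B = (242 - q_C)/3 and q_C = (431 - q_B)/3.
Substituting one into the other gives q_B = 295/8 and q_C = 1051/8.
Total output Q = 295/8 + 1051/8 = 673/4.

168.25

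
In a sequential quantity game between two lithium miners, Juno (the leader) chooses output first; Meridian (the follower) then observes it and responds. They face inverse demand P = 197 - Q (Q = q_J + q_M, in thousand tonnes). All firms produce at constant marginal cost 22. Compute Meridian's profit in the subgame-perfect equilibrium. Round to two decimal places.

The follower Meridian best-responds to any q_J: π_M = (197 - Q)q_M - 22q_M.
Follower FOC: 175 - q_J - 2q_M = 0, so q_M(q_J) = (175 - q_J)/2.
Juno substitutes q_M(q_J) into its own profit: π_J = q_J(197 - q_J - (175 - q_J)/2) - 22q_J = (219/2 - (1/2)q_J)q_J - 22q_J.
Maximising: ∂π_J/∂q_J = 175/2 - q_J = 0, giving q_J = 175/2.
Then q_M = (175 - 175/2)/2 = 175/4.
Price P = 197 - 525/4 = 263/4.
Meridian's profit: (263/4 - 22)·(175/4) = 1914.0625.

1914.06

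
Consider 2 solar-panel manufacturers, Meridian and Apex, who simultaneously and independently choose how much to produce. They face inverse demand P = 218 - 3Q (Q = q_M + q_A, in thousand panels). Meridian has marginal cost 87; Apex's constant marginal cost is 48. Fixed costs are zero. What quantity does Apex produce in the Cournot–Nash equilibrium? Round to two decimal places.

Meridian's profit: π_M = (218 - 3Q)q_M - (87q_M). Setting ∂π_M/∂q_M = 0: 131 - 6q_M - 3(q_A) = 0.
Apex's profit: π_A = (218 - 3Q)q_A - (48q_A). Setting ∂π_A/∂q_A = 0: 170 - 6q_A - 3(q_M) = 0.
Rearranging gives the reaction functions q_M = (131 - 3q_A)/6 and q_A = (170 - 3q_M)/6.
Substituting one into the other gives q_M = 92/9 and q_A = 209/9.

23.22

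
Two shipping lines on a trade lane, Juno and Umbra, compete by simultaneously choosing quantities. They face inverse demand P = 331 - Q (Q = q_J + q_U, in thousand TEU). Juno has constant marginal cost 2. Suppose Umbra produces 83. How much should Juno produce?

With the rival's output fixed at 83, Juno's profit is π_J = (331 - 83 - q_J)q_J - (2q_J) = (248 - q_J)q_J - (2q_J).
∂π_J/∂q_J = 246 - 2q_J = 0, so q_J = 123.

123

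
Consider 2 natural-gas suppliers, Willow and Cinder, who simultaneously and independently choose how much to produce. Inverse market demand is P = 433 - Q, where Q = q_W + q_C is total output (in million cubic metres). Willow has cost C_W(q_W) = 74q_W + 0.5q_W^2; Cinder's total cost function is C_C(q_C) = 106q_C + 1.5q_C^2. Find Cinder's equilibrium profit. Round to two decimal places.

4934.74

Willow's profit: π_W = (433 - Q)q_W - (74q_W + (1/2)q_W²). Setting ∂π_W/∂q_W = 0: 359 - 3q_W - (q_C) = 0.
Cinder's first-order condition: 327 - 5q_C - (q_W) = 0.
Rearranging gives the reaction functions q_W = (359 - q_C)/3 and q_C = (327 - q_W)/5.
Substituting one into the other gives q_W = 734/7 and q_C = 311/7.
Price P = 433 - 1045/7 = 1986/7.
Cinder's profit: (1986/7)·(311/7) - 106·(311/7) - (3/2)(311/7)² = 4934.7449.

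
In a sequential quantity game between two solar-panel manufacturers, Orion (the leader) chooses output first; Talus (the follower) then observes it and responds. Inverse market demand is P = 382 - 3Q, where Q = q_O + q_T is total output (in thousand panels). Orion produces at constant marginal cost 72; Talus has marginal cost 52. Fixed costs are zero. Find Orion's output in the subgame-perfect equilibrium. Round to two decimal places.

Solve by backward induction. Given q_O, the follower Talus maximises π_T = (382 - 3q_O - 3q_T)q_T - 52q_T.
∂π_T/∂q_T = 330 - 3q_O - 6q_T = 0 gives the reaction function q_T = (330 - 3q_O)/6.
Orion substitutes q_T(q_O) into its own profit: π_O = q_O(382 - 3q_O - (330 - 3q_O)/2) - 72q_O = (217 - (3/2)q_O)q_O - 72q_O.
The leader's first-order condition 145 - 3q_O = 0 yields q_O = 145/3.
Then q_T = (330 - 3·(145/3))/6 = 185/6.

48.33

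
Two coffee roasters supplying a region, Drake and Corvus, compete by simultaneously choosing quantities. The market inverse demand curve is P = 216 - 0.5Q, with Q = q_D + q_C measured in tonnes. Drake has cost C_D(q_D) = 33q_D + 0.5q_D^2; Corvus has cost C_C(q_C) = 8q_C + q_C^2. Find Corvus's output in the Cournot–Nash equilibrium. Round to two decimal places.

Drake's profit: π_D = (216 - 0.5Q)q_D - (33q_D + (1/2)q_D²). Setting ∂π_D/∂q_D = 0: 183 - 2q_D - (1/2)(q_C) = 0.
Corvus's profit: π_C = (216 - 0.5Q)q_C - (8q_C + q_C²). Setting ∂π_C/∂q_C = 0: 208 - 3q_C - (1/2)(q_D) = 0.
So q_D = (183 - (1/2)q_C)/2 and q_C = (208 - (1/2)q_D)/3.
Substituting one into the other gives q_D = 1780/23 and q_C = 1298/23.

56.43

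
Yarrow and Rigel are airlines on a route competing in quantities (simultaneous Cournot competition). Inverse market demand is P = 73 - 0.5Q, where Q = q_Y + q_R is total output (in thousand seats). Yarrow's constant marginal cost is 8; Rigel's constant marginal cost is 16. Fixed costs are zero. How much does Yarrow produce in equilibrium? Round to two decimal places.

Yarrow's profit: π_Y = (73 - 0.5Q)q_Y - (8q_Y). Setting ∂π_Y/∂q_Y = 0: 65 - q_Y - (1/2)(q_R) = 0.
Rigel's first-order condition: 57 - q_R - (1/2)(q_Y) = 0.
Best responses: q_Y = (65 - (1/2)q_R), q_R = (57 - (1/2)q_Y).
Substituting one into the other gives q_Y = 146/3 and q_R = 98/3.

48.67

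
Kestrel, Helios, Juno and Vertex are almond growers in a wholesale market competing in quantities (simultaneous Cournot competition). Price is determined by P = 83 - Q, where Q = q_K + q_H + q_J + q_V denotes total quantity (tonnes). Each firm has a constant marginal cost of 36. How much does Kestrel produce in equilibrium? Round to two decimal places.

9.40

A representative firm's profit is π_i = q_i(83 - Q) - 36q_i.
First-order condition (treating rivals' output as given): 47 - 2q_i - Σ_{j≠i} q_j = 0.
By symmetry each firm produces the same amount; substituting Σ_{j≠i} q_j = 3q_i yields q_i = 47/5.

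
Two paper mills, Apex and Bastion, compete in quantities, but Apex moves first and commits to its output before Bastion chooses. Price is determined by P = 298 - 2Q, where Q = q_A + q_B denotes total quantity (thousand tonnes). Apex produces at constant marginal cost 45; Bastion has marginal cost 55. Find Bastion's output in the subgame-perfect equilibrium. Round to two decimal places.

27.88

Solve by backward induction. Given q_A, the follower Bastion maximises π_B = (298 - 2q_A - 2q_B)q_B - 55q_B.
Follower FOC: 243 - 2q_A - 4q_B = 0, so q_B(q_A) = (243 - 2q_A)/4.
The leader anticipates this reaction. Substituting into P = 298 - 2Q gives P = 353/2 - q_A, so π_A = (353/2 - q_A)q_A - 45q_A.
Maximising: ∂π_A/∂q_A = 263/2 - 2q_A = 0, giving q_A = 263/4.
Then q_B = (243 - 2·(263/4))/4 = 223/8.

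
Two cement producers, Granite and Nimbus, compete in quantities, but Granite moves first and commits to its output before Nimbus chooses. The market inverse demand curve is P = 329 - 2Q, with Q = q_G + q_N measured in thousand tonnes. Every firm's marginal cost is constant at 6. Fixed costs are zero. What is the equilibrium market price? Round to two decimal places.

Solve by backward induction. Given q_G, the follower Nimbus maximises π_N = (329 - 2q_G - 2q_N)q_N - 6q_N.
Follower FOC: 323 - 2q_G - 4q_N = 0, so q_N(q_G) = (323 - 2q_G)/4.
The leader anticipates this reaction. Substituting into P = 329 - 2Q gives P = 335/2 - q_G, so π_G = (335/2 - q_G)q_G - 6q_G.
Maximising: ∂π_G/∂q_G = 323/2 - 2q_G = 0, giving q_G = 323/4.
Then q_N = (323 - 2·(323/4))/4 = 323/8.
Total output Q = 969/8, so price P = 329 - 2·(969/8) = 347/4.

86.75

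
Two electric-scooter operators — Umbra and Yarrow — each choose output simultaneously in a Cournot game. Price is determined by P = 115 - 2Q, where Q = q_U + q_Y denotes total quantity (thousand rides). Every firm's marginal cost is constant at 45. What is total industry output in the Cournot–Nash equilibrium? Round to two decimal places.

23.33

Each firm earns π_i = (115 - 2Q)q_i - 45q_i.
Setting ∂π_i/∂q_i = 0 with rivals' quantities fixed: 70 - 4q_i - 2q_j = 0.
With identical firms every q_j equals q_i, so q_j = q_i and 70 = 6q_i, giving q_i = 35/3.
Total output Q = 35/3 + 35/3 = 70/3.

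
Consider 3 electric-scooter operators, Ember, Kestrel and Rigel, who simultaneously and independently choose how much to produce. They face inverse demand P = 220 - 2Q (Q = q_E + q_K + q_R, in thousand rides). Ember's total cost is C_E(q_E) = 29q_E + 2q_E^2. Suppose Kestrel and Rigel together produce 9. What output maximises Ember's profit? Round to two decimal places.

With rivals' combined output fixed at 9, Ember's profit is π_E = (220 - 2·9 - 2q_E)q_E - (29q_E + 2q_E²) = (202 - 2q_E)q_E - (29q_E + 2q_E²).
∂π_E/∂q_E = 173 - 8q_E = 0, so q_E = 173/8.

21.63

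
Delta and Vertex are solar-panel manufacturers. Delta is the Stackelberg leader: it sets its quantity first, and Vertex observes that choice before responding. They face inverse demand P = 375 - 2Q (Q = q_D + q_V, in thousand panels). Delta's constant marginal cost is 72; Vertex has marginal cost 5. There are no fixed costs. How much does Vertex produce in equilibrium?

Solve by backward induction. Given q_D, the follower Vertex maximises π_V = (375 - 2q_D - 2q_V)q_V - 5q_V.
∂π_V/∂q_V = 370 - 2q_D - 4q_V = 0 gives the reaction function q_V = (370 - 2q_D)/4.
The leader anticipates this reaction. Substituting into P = 375 - 2Q gives P = 190 - q_D, so π_D = (190 - q_D)q_D - 72q_D.
Leader FOC: 118 - 2q_D = 0, so q_D = 59.
Then q_V = (370 - 2·59)/4 = 63.

63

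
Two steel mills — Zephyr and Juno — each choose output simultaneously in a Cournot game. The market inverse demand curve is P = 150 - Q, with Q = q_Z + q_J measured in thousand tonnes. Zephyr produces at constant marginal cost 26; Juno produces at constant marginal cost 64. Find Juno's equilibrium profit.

Zephyr's profit: π_Z = (150 - Q)q_Z - (26q_Z). Setting ∂π_Z/∂q_Z = 0: 124 - 2q_Z - (q_J) = 0.
Juno's first-order condition: 86 - 2q_J - (q_Z) = 0.
So q_Z = (124 - q_J)/2 and q_J = (86 - q_Z)/2.
Substituting one into the other gives q_Z = 54 and q_J = 16.
Price P = 150 - 70 = 80.
Juno's profit: (80 - 64)·16 = 256.

256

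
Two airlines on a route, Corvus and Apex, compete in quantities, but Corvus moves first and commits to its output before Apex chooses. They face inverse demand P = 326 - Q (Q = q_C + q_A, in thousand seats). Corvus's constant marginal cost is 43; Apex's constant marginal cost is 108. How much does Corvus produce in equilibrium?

The follower Apex best-responds to any q_C: π_A = (326 - Q)q_A - 108q_A.
Setting the follower's marginal profit to zero, 218 - q_C - 2q_A = 0, i.e. q_A = (218 - q_C)/2.
The leader anticipates this reaction. Substituting into P = 326 - Q gives P = 217 - (1/2)q_C, so π_C = (217 - (1/2)q_C)q_C - 43q_C.
The leader's first-order condition 174 - q_C = 0 yields q_C = 174.
Then q_A = (218 - 174)/2 = 22.

174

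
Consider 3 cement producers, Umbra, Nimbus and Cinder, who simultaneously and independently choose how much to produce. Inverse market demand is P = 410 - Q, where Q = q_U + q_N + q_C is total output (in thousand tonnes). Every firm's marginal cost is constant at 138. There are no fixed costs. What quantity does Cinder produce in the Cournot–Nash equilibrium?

Each firm earns π_i = (410 - Q)q_i - 138q_i.
First-order condition (treating rivals' output as given): 272 - 2q_i - Σ_{j≠i} q_j = 0.
By symmetry each firm produces the same amount; substituting Σ_{j≠i} q_j = 2q_i yields q_i = 272/4 = 68.

68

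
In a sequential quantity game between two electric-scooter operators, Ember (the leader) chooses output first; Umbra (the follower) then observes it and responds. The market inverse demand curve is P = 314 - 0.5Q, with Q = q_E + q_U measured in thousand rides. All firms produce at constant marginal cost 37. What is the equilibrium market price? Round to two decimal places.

106.25

The follower Umbra best-responds to any q_E: π_U = (314 - 0.5Q)q_U - 37q_U.
Follower FOC: 277 - (1/2)q_E - q_U = 0, so q_U(q_E) = (277 - (1/2)q_E).
Ember substitutes q_U(q_E) into its own profit: π_E = q_E(314 - (1/2)q_E - (277 - (1/2)q_E)/2) - 37q_E = (351/2 - (1/4)q_E)q_E - 37q_E.
Leader FOC: 277/2 - (1/2)q_E = 0, so q_E = 277.
Then q_U = (277 - (1/2)·277) = 277/2.
Total output Q = 831/2, so price P = 314 - (1/2)·(831/2) = 425/4.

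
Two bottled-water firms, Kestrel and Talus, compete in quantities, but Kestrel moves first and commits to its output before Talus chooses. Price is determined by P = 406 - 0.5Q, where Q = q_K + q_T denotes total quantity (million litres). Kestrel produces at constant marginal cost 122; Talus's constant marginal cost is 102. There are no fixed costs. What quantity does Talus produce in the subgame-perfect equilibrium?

172

The follower Talus best-responds to any q_K: π_T = (406 - 0.5Q)q_T - 102q_T.
Follower FOC: 304 - (1/2)q_K - q_T = 0, so q_T(q_K) = (304 - (1/2)q_K).
The leader anticipates this reaction. Substituting into P = 406 - 0.5Q gives P = 254 - (1/4)q_K, so π_K = (254 - (1/4)q_K)q_K - 122q_K.
The leader's first-order condition 132 - (1/2)q_K = 0 yields q_K = 264.
Then q_T = (304 - (1/2)·264) = 172.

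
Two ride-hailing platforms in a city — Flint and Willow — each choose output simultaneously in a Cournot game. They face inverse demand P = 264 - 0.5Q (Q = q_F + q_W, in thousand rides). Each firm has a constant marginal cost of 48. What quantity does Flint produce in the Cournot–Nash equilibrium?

144

Each firm earns π_i = (264 - 0.5Q)q_i - 48q_i.
Setting ∂π_i/∂q_i = 0 with rivals' quantities fixed: 216 - q_i - (1/2)q_j = 0.
By symmetry each firm produces the same amount; substituting q_j = q_i yields q_i = 216/(3/2) = 144.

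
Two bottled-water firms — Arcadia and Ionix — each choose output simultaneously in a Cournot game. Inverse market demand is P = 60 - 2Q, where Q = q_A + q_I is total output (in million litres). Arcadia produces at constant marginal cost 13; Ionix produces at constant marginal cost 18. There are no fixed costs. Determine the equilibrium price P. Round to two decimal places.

Arcadia's profit: π_A = (60 - 2Q)q_A - (13q_A). Setting ∂π_A/∂q_A = 0: 47 - 4q_A - 2(q_I) = 0.
Ionix's first-order condition: 42 - 4q_I - 2(q_A) = 0.
Rearranging gives the reaction functions q_A = (47 - 2q_I)/4 and q_I = (42 - 2q_A)/4.
Substituting one into the other gives q_A = 26/3 and q_I = 37/6.
Total output Q = 89/6, so price P = 60 - 2·(89/6) = 91/3.

30.33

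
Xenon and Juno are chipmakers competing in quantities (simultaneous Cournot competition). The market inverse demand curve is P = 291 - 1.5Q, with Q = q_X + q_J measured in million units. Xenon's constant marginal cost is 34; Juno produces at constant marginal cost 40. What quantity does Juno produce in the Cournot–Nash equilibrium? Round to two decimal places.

54.44

Xenon's profit: π_X = (291 - 1.5Q)q_X - (34q_X). Setting ∂π_X/∂q_X = 0: 257 - 3q_X - (3/2)(q_J) = 0.
Juno's first-order condition: 251 - 3q_J - (3/2)(q_X) = 0.
Best responses: q_X = (257 - (3/2)q_J)/3, q_J = (251 - (3/2)q_X)/3.
Solving the pair: q_X = 526/9, q_J = 490/9.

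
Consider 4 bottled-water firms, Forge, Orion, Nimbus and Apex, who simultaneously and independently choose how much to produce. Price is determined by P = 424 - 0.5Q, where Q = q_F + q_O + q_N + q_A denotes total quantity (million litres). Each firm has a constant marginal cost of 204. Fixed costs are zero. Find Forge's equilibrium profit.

3872

A representative firm's profit is π_i = q_i(424 - 0.5Q) - 204q_i.
First-order condition (treating rivals' output as given): 220 - q_i - (1/2)·Σ_{j≠i} q_j = 0.
By symmetry each firm produces the same amount; substituting Σ_{j≠i} q_j = 3q_i yields q_i = 220/(5/2) = 88.
Price P = 424 - (1/2)·352 = 248.
Forge's profit: (248 - 204)·88 = 3872.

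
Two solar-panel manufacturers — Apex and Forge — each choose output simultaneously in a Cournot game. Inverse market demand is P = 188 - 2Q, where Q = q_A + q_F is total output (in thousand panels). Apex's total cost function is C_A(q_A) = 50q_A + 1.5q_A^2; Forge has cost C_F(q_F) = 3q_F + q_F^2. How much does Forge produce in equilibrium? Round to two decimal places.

26.82

Apex's profit: π_A = (188 - 2Q)q_A - (50q_A + (3/2)q_A²). Setting ∂π_A/∂q_A = 0: 138 - 7q_A - 2(q_F) = 0.
Forge's profit: π_F = (188 - 2Q)q_F - (3q_F + q_F²). Setting ∂π_F/∂q_F = 0: 185 - 6q_F - 2(q_A) = 0.
So q_A = (138 - 2q_F)/7 and q_F = (185 - 2q_A)/6.
Solving the pair: q_A = 229/19, q_F = 1019/38.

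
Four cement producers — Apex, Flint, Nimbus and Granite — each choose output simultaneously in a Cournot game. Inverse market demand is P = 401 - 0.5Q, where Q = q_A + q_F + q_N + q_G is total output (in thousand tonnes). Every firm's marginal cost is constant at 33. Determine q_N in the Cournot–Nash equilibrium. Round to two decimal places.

147.20

A representative firm's profit is π_i = q_i(401 - 0.5Q) - 33q_i.
Setting ∂π_i/∂q_i = 0 with rivals' quantities fixed: 368 - q_i - (1/2)·Σ_{j≠i} q_j = 0.
With identical firms every q_j equals q_i, so Σ_{j≠i} q_j = 3q_i and 368 = (5/2)q_i, giving q_i = 736/5.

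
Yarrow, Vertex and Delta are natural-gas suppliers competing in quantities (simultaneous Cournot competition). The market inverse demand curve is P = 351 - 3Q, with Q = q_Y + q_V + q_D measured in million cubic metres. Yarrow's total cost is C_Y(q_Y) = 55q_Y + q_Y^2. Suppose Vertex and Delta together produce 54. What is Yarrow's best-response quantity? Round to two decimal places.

With rivals' combined output fixed at 54, Yarrow's profit is π_Y = (351 - 3·54 - 3q_Y)q_Y - (55q_Y + q_Y²) = (189 - 3q_Y)q_Y - (55q_Y + q_Y²).
∂π_Y/∂q_Y = 134 - 8q_Y = 0, so q_Y = 67/4.

16.75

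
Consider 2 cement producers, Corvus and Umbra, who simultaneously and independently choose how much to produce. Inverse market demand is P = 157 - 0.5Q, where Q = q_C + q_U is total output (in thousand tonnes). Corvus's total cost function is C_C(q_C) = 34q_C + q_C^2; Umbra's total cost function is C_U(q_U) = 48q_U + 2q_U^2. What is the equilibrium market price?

129

Corvus's profit: π_C = (157 - 0.5Q)q_C - (34q_C + q_C²). Setting ∂π_C/∂q_C = 0: 123 - 3q_C - (1/2)(q_U) = 0.
Umbra's first-order condition: 109 - 5q_U - (1/2)(q_C) = 0.
Best responses: q_C = (123 - (1/2)q_U)/3, q_U = (109 - (1/2)q_C)/5.
Solving the pair: q_C = 38, q_U = 18.
Total output Q = 56, so price P = 157 - (1/2)·56 = 129.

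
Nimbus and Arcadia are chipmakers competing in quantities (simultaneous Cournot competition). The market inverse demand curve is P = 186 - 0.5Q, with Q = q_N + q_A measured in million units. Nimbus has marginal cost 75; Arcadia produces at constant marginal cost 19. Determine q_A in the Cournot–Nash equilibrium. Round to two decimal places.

148.67

Nimbus's profit: π_N = (186 - 0.5Q)q_N - (75q_N). Setting ∂π_N/∂q_N = 0: 111 - q_N - (1/2)(q_A) = 0.
Arcadia's profit: π_A = (186 - 0.5Q)q_A - (19q_A). Setting ∂π_A/∂q_A = 0: 167 - q_A - (1/2)(q_N) = 0.
Best responses: q_N = (111 - (1/2)q_A), q_A = (167 - (1/2)q_N).
Substituting one into the other gives q_N = 110/3 and q_A = 446/3.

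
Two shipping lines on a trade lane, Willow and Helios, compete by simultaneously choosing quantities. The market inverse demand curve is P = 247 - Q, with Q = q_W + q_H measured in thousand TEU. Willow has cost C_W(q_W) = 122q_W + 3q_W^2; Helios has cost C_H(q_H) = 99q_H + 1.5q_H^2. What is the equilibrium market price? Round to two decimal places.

Willow's profit: π_W = (247 - Q)q_W - (122q_W + 3q_W²). Setting ∂π_W/∂q_W = 0: 125 - 8q_W - (q_H) = 0.
Helios's first-order condition: 148 - 5q_H - (q_W) = 0.
Rearranging gives the reaction functions q_W = (125 - q_H)/8 and q_H = (148 - q_W)/5.
Substituting one into the other gives q_W = 159/13 and q_H = 353/13.
Total output Q = 512/13, so price P = 247 - 512/13 = 207.6154.

207.62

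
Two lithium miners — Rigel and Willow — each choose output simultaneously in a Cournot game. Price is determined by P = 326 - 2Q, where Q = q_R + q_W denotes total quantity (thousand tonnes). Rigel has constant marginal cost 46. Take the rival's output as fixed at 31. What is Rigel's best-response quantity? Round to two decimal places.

54.50

With the rival's output fixed at 31, Rigel's profit is π_R = (326 - 2·31 - 2q_R)q_R - (46q_R) = (264 - 2q_R)q_R - (46q_R).
∂π_R/∂q_R = 218 - 4q_R = 0, so q_R = 109/2.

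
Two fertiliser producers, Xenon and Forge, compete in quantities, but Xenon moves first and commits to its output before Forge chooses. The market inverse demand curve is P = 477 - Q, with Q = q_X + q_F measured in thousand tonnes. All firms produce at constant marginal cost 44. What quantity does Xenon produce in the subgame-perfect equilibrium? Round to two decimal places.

216.50

The follower Forge best-responds to any q_X: π_F = (477 - Q)q_F - 44q_F.
Setting the follower's marginal profit to zero, 433 - q_X - 2q_F = 0, i.e. q_F = (433 - q_X)/2.
The leader anticipates this reaction. Substituting into P = 477 - Q gives P = 521/2 - (1/2)q_X, so π_X = (521/2 - (1/2)q_X)q_X - 44q_X.
Maximising: ∂π_X/∂q_X = 433/2 - q_X = 0, giving q_X = 433/2.
Then q_F = (433 - 433/2)/2 = 433/4.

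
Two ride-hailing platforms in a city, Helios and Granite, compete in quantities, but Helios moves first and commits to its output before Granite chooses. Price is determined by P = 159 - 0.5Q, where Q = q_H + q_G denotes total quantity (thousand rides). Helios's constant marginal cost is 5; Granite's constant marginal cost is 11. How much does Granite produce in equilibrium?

68

Solve by backward induction. Given q_H, the follower Granite maximises π_G = (159 - (1/2)q_H - (1/2)q_G)q_G - 11q_G.
Setting the follower's marginal profit to zero, 148 - (1/2)q_H - q_G = 0, i.e. q_G = (148 - (1/2)q_H).
Helios substitutes q_G(q_H) into its own profit: π_H = q_H(159 - (1/2)q_H - (148 - (1/2)q_H)/2) - 5q_H = (85 - (1/4)q_H)q_H - 5q_H.
The leader's first-order condition 80 - (1/2)q_H = 0 yields q_H = 160.
Then q_G = (148 - (1/2)·160) = 68.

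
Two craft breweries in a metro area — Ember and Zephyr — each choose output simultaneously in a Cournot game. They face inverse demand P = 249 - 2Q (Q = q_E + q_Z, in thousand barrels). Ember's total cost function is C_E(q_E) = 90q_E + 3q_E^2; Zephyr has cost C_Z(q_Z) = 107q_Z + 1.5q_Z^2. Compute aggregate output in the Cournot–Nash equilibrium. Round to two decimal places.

29.26

Ember's profit: π_E = (249 - 2Q)q_E - (90q_E + 3q_E²). Setting ∂π_E/∂q_E = 0: 159 - 10q_E - 2(q_Z) = 0.
Zephyr's first-order condition: 142 - 7q_Z - 2(q_E) = 0.
Rearranging gives the reaction functions q_E = (159 - 2q_Z)/10 and q_Z = (142 - 2q_E)/7.
Substituting one into the other gives q_E = 829/66 and q_Z = 551/33.
Total output Q = 829/66 + 551/33 = 1931/66.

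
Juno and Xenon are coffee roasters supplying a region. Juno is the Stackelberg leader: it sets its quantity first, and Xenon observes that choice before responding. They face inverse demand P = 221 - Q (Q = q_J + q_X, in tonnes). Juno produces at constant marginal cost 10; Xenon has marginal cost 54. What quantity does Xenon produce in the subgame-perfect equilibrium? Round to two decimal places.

19.75

Solve by backward induction. Given q_J, the follower Xenon maximises π_X = (221 - q_J - q_X)q_X - 54q_X.
Follower FOC: 167 - q_J - 2q_X = 0, so q_X(q_J) = (167 - q_J)/2.
The leader anticipates this reaction. Substituting into P = 221 - Q gives P = 275/2 - (1/2)q_J, so π_J = (275/2 - (1/2)q_J)q_J - 10q_J.
The leader's first-order condition 255/2 - q_J = 0 yields q_J = 255/2.
Then q_X = (167 - 255/2)/2 = 79/4.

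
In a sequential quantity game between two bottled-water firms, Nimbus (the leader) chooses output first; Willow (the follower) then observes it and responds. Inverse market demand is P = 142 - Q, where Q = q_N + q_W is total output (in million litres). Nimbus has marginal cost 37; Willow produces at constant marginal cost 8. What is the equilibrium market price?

56

The follower Willow best-responds to any q_N: π_W = (142 - Q)q_W - 8q_W.
Setting the follower's marginal profit to zero, 134 - q_N - 2q_W = 0, i.e. q_W = (134 - q_N)/2.
Nimbus substitutes q_W(q_N) into its own profit: π_N = q_N(142 - q_N - (134 - q_N)/2) - 37q_N = (75 - (1/2)q_N)q_N - 37q_N.
Leader FOC: 38 - q_N = 0, so q_N = 38.
Then q_W = (134 - 38)/2 = 48.
Total output Q = 86, so price P = 142 - 86 = 56.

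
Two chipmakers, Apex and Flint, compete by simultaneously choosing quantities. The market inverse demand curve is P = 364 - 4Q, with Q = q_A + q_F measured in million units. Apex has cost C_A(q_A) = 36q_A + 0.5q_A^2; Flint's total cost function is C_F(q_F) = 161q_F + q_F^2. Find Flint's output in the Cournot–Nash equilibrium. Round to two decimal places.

Apex's profit: π_A = (364 - 4Q)q_A - (36q_A + (1/2)q_A²). Setting ∂π_A/∂q_A = 0: 328 - 9q_A - 4(q_F) = 0.
Flint's profit: π_F = (364 - 4Q)q_F - (161q_F + q_F²). Setting ∂π_F/∂q_F = 0: 203 - 10q_F - 4(q_A) = 0.
Best responses: q_A = (328 - 4q_F)/9, q_F = (203 - 4q_A)/10.
Solving the pair: q_A = 1234/37, q_F = 515/74.

6.96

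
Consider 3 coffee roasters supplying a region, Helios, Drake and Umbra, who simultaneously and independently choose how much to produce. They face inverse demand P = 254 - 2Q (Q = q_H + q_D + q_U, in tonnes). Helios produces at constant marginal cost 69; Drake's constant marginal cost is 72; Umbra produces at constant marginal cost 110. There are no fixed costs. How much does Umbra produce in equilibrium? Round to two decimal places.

8.13

Helios's profit: π_H = (254 - 2Q)q_H - (69q_H). Setting ∂π_H/∂q_H = 0: 185 - 4q_H - 2(q_D + q_U) = 0.
Drake's first-order condition: 182 - 4q_D - 2(q_H + q_U) = 0.
Umbra's profit: π_U = (254 - 2Q)q_U - (110q_U). Setting ∂π_U/∂q_U = 0: 144 - 4q_U - 2(q_H + q_D) = 0.
Adding the 3 conditions: 511 − 4Q − 4Q = 0, i.e. Q = 511/8.
Back-substituting: q_H = (185 − 511/4)/2 = 229/8, q_D = (182 − 511/4)/2 = 217/8, q_U = (144 − 511/4)/2 = 65/8.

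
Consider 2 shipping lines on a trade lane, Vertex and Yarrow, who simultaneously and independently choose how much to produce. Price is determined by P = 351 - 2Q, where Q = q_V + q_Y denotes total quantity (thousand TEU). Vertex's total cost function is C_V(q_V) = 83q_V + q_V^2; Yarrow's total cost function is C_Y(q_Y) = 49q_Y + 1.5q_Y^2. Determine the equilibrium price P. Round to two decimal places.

216.89

Vertex's profit: π_V = (351 - 2Q)q_V - (83q_V + q_V²). Setting ∂π_V/∂q_V = 0: 268 - 6q_V - 2(q_Y) = 0.
Yarrow's first-order condition: 302 - 7q_Y - 2(q_V) = 0.
So q_V = (268 - 2q_Y)/6 and q_Y = (302 - 2q_V)/7.
Solving the pair: q_V = 636/19, q_Y = 638/19.
Total output Q = 1274/19, so price P = 351 - 2·(1274/19) = 216.8947.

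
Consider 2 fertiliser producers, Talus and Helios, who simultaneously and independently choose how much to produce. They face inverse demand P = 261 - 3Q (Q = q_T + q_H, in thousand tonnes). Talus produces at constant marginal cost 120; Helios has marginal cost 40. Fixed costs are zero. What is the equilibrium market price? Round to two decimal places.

Talus's profit: π_T = (261 - 3Q)q_T - (120q_T). Setting ∂π_T/∂q_T = 0: 141 - 6q_T - 3(q_H) = 0.
Helios's profit: π_H = (261 - 3Q)q_H - (40q_H). Setting ∂π_H/∂q_H = 0: 221 - 6q_H - 3(q_T) = 0.
So q_T = (141 - 3q_H)/6 and q_H = (221 - 3q_T)/6.
Substituting one into the other gives q_T = 61/9 and q_H = 301/9.
Total output Q = 362/9, so price P = 261 - 3·(362/9) = 421/3.

140.33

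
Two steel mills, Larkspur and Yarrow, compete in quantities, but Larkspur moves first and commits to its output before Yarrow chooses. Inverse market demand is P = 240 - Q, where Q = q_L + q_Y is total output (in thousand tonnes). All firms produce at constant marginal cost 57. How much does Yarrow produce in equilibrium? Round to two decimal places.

Solve by backward induction. Given q_L, the follower Yarrow maximises π_Y = (240 - q_L - q_Y)q_Y - 57q_Y.
Setting the follower's marginal profit to zero, 183 - q_L - 2q_Y = 0, i.e. q_Y = (183 - q_L)/2.
Larkspur substitutes q_Y(q_L) into its own profit: π_L = q_L(240 - q_L - (183 - q_L)/2) - 57q_L = (297/2 - (1/2)q_L)q_L - 57q_L.
Leader FOC: 183/2 - q_L = 0, so q_L = 183/2.
Then q_Y = (183 - 183/2)/2 = 183/4.

45.75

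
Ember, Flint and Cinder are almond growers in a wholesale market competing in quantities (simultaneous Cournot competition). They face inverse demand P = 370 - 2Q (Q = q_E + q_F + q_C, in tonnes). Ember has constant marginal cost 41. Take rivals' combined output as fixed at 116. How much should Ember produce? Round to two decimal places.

With rivals' combined output fixed at 116, Ember's profit is π_E = (370 - 2·116 - 2q_E)q_E - (41q_E) = (138 - 2q_E)q_E - (41q_E).
∂π_E/∂q_E = 97 - 4q_E = 0, so q_E = 97/4.

24.25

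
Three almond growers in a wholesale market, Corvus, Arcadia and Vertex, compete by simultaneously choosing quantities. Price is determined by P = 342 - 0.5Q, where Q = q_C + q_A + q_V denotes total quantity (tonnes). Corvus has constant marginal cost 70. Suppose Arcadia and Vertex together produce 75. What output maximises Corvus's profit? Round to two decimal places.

With rivals' combined output fixed at 75, Corvus's profit is π_C = (342 - (1/2)·75 - (1/2)q_C)q_C - (70q_C) = (609/2 - (1/2)q_C)q_C - (70q_C).
∂π_C/∂q_C = 469/2 - q_C = 0, so q_C = 469/2.

234.50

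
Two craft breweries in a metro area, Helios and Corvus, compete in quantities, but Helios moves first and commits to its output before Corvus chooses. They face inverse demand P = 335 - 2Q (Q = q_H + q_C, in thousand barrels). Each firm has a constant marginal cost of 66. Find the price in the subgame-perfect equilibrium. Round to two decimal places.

Solve by backward induction. Given q_H, the follower Corvus maximises π_C = (335 - 2q_H - 2q_C)q_C - 66q_C.
∂π_C/∂q_C = 269 - 2q_H - 4q_C = 0 gives the reaction function q_C = (269 - 2q_H)/4.
Helios substitutes q_C(q_H) into its own profit: π_H = q_H(335 - 2q_H - (269 - 2q_H)/2) - 66q_H = (401/2 - q_H)q_H - 66q_H.
The leader's first-order condition 269/2 - 2q_H = 0 yields q_H = 269/4.
Then q_C = (269 - 2·(269/4))/4 = 269/8.
Total output Q = 807/8, so price P = 335 - 2·(807/8) = 533/4.

133.25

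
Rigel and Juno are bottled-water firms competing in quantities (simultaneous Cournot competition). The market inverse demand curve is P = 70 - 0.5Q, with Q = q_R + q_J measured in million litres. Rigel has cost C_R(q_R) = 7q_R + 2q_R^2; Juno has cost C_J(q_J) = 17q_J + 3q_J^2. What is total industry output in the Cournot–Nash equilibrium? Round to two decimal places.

Rigel's profit: π_R = (70 - 0.5Q)q_R - (7q_R + 2q_R²). Setting ∂π_R/∂q_R = 0: 63 - 5q_R - (1/2)(q_J) = 0.
Juno's first-order condition: 53 - 7q_J - (1/2)(q_R) = 0.
Rearranging gives the reaction functions q_R = (63 - (1/2)q_J)/5 and q_J = (53 - (1/2)q_R)/7.
Solving the pair: q_R = 1658/139, q_J = 934/139.
Total output Q = 1658/139 + 934/139 = 18.6475.

18.65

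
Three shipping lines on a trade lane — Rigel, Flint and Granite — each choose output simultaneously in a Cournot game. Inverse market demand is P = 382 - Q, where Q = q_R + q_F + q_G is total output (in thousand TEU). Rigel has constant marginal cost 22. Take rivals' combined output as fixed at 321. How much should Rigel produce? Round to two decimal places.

19.50

With rivals' combined output fixed at 321, Rigel's profit is π_R = (382 - 321 - q_R)q_R - (22q_R) = (61 - q_R)q_R - (22q_R).
∂π_R/∂q_R = 39 - 2q_R = 0, so q_R = 39/2.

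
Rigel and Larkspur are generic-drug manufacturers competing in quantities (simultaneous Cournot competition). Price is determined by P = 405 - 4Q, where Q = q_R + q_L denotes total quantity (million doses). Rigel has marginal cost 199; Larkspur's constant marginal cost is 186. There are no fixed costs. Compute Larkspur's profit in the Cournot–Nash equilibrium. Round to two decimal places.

1495.11

Rigel's profit: π_R = (405 - 4Q)q_R - (199q_R). Setting ∂π_R/∂q_R = 0: 206 - 8q_R - 4(q_L) = 0.
Larkspur's profit: π_L = (405 - 4Q)q_L - (186q_L). Setting ∂π_L/∂q_L = 0: 219 - 8q_L - 4(q_R) = 0.
Best responses: q_R = (206 - 4q_L)/8, q_L = (219 - 4q_R)/8.
Substituting one into the other gives q_R = 193/12 and q_L = 58/3.
Price P = 405 - 4·(425/12) = 790/3.
Larkspur's profit: (790/3 - 186)·(58/3) = 1495.1111.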